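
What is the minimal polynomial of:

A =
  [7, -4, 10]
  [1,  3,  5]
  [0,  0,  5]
x^2 - 10*x + 25

The characteristic polynomial is χ_A(x) = (x - 5)^3, so the eigenvalues are known. The minimal polynomial is
  m_A(x) = Π_λ (x − λ)^{k_λ}
where k_λ is the size of the *largest* Jordan block for λ (equivalently, the smallest k with (A − λI)^k v = 0 for every generalised eigenvector v of λ).

  λ = 5: largest Jordan block has size 2, contributing (x − 5)^2

So m_A(x) = (x - 5)^2 = x^2 - 10*x + 25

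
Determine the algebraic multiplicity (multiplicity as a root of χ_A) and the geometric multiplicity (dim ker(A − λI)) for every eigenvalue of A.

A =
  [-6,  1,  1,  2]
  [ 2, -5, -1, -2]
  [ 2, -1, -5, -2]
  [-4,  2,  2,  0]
λ = -4: alg = 4, geom = 3

Step 1 — factor the characteristic polynomial to read off the algebraic multiplicities:
  χ_A(x) = (x + 4)^4

Step 2 — compute geometric multiplicities via the rank-nullity identity g(λ) = n − rank(A − λI):
  rank(A − (-4)·I) = 1, so dim ker(A − (-4)·I) = n − 1 = 3

Summary:
  λ = -4: algebraic multiplicity = 4, geometric multiplicity = 3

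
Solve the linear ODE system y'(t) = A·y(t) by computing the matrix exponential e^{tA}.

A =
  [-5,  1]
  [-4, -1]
e^{tA} =
  [-2*t*exp(-3*t) + exp(-3*t), t*exp(-3*t)]
  [-4*t*exp(-3*t), 2*t*exp(-3*t) + exp(-3*t)]

Strategy: write A = P · J · P⁻¹ where J is a Jordan canonical form, so e^{tA} = P · e^{tJ} · P⁻¹, and e^{tJ} can be computed block-by-block.

A has Jordan form
J =
  [-3,  1]
  [ 0, -3]
(up to reordering of blocks).

Per-block formulas:
  For a 2×2 Jordan block J_2(-3): exp(t · J_2(-3)) = e^(-3t)·(I + t·N), where N is the 2×2 nilpotent shift.

After assembling e^{tJ} and conjugating by P, we get:

e^{tA} =
  [-2*t*exp(-3*t) + exp(-3*t), t*exp(-3*t)]
  [-4*t*exp(-3*t), 2*t*exp(-3*t) + exp(-3*t)]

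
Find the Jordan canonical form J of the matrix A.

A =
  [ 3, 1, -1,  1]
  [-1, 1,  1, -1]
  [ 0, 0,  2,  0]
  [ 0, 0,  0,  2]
J_2(2) ⊕ J_1(2) ⊕ J_1(2)

The characteristic polynomial is
  det(x·I − A) = x^4 - 8*x^3 + 24*x^2 - 32*x + 16 = (x - 2)^4

Eigenvalues and multiplicities (the geometric multiplicity of λ is n − rank(A − λI), which equals the number of Jordan blocks for λ):
  λ = 2: algebraic multiplicity = 4, geometric multiplicity = 3

Determining the block sizes for each eigenvalue:
  λ = 2: 3 blocks summing to 4 forces exactly one block of size 2 and the rest size 1 → block sizes [2, 1, 1]

Assembling the blocks gives a Jordan form
J =
  [2, 1, 0, 0]
  [0, 2, 0, 0]
  [0, 0, 2, 0]
  [0, 0, 0, 2]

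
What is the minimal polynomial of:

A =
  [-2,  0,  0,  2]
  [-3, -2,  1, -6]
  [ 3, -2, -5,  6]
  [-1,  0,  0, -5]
x^2 + 7*x + 12

The characteristic polynomial is χ_A(x) = (x + 3)^2*(x + 4)^2, so the eigenvalues are known. The minimal polynomial is
  m_A(x) = Π_λ (x − λ)^{k_λ}
where k_λ is the size of the *largest* Jordan block for λ (equivalently, the smallest k with (A − λI)^k v = 0 for every generalised eigenvector v of λ).

  λ = -4: largest Jordan block has size 1, contributing (x + 4)
  λ = -3: largest Jordan block has size 1, contributing (x + 3)

So m_A(x) = (x + 3)*(x + 4) = x^2 + 7*x + 12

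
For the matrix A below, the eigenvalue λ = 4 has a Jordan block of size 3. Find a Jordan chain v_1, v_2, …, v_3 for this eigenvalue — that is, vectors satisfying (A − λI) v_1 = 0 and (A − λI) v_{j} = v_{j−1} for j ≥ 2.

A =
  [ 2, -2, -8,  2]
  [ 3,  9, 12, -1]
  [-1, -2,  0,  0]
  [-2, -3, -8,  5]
A Jordan chain for λ = 4 of length 3:
v_1 = (2, -1, 0, 1)ᵀ
v_2 = (-2, 3, -1, -2)ᵀ
v_3 = (1, 0, 0, 0)ᵀ

Let N = A − (4)·I. We want v_3 with N^3 v_3 = 0 but N^2 v_3 ≠ 0; then v_{j-1} := N · v_j for j = 3, …, 2.

Pick v_3 = (1, 0, 0, 0)ᵀ.
Then v_2 = N · v_3 = (-2, 3, -1, -2)ᵀ.
Then v_1 = N · v_2 = (2, -1, 0, 1)ᵀ.

Sanity check: (A − (4)·I) v_1 = (0, 0, 0, 0)ᵀ = 0. ✓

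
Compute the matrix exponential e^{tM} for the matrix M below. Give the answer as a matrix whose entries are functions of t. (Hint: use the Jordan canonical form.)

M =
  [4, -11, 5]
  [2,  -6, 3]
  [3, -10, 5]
e^{tM} =
  [t^2*exp(t) + 3*t*exp(t) + exp(t), -3*t^2*exp(t) - 11*t*exp(t), t^2*exp(t) + 5*t*exp(t)]
  [t^2*exp(t)/2 + 2*t*exp(t), -3*t^2*exp(t)/2 - 7*t*exp(t) + exp(t), t^2*exp(t)/2 + 3*t*exp(t)]
  [t^2*exp(t)/2 + 3*t*exp(t), -3*t^2*exp(t)/2 - 10*t*exp(t), t^2*exp(t)/2 + 4*t*exp(t) + exp(t)]

Strategy: write M = P · J · P⁻¹ where J is a Jordan canonical form, so e^{tM} = P · e^{tJ} · P⁻¹, and e^{tJ} can be computed block-by-block.

M has Jordan form
J =
  [1, 1, 0]
  [0, 1, 1]
  [0, 0, 1]
(up to reordering of blocks).

Per-block formulas:
  For a 3×3 Jordan block J_3(1): exp(t · J_3(1)) = e^(1t)·(I + t·N + (t^2/2)·N^2), where N is the 3×3 nilpotent shift.

After assembling e^{tJ} and conjugating by P, we get:

e^{tM} =
  [t^2*exp(t) + 3*t*exp(t) + exp(t), -3*t^2*exp(t) - 11*t*exp(t), t^2*exp(t) + 5*t*exp(t)]
  [t^2*exp(t)/2 + 2*t*exp(t), -3*t^2*exp(t)/2 - 7*t*exp(t) + exp(t), t^2*exp(t)/2 + 3*t*exp(t)]
  [t^2*exp(t)/2 + 3*t*exp(t), -3*t^2*exp(t)/2 - 10*t*exp(t), t^2*exp(t)/2 + 4*t*exp(t) + exp(t)]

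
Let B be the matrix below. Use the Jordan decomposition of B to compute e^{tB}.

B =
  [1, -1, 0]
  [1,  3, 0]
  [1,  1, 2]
e^{tB} =
  [-t*exp(2*t) + exp(2*t), -t*exp(2*t), 0]
  [t*exp(2*t), t*exp(2*t) + exp(2*t), 0]
  [t*exp(2*t), t*exp(2*t), exp(2*t)]

Strategy: write B = P · J · P⁻¹ where J is a Jordan canonical form, so e^{tB} = P · e^{tJ} · P⁻¹, and e^{tJ} can be computed block-by-block.

B has Jordan form
J =
  [2, 1, 0]
  [0, 2, 0]
  [0, 0, 2]
(up to reordering of blocks).

Per-block formulas:
  For a 2×2 Jordan block J_2(2): exp(t · J_2(2)) = e^(2t)·(I + t·N), where N is the 2×2 nilpotent shift.
  For a 1×1 block at λ = 2: exp(t · [2]) = [e^(2t)].

After assembling e^{tJ} and conjugating by P, we get:

e^{tB} =
  [-t*exp(2*t) + exp(2*t), -t*exp(2*t), 0]
  [t*exp(2*t), t*exp(2*t) + exp(2*t), 0]
  [t*exp(2*t), t*exp(2*t), exp(2*t)]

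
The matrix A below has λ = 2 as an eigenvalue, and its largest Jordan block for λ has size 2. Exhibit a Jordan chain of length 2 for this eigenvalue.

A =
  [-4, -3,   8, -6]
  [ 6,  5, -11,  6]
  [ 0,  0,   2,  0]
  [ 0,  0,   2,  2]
A Jordan chain for λ = 2 of length 2:
v_1 = (-2, -4, 0, 4)ᵀ
v_2 = (3, 0, 2, 0)ᵀ

Let N = A − (2)·I. We want v_2 with N^2 v_2 = 0 but N^1 v_2 ≠ 0; then v_{j-1} := N · v_j for j = 2, …, 2.

Pick v_2 = (3, 0, 2, 0)ᵀ.
Then v_1 = N · v_2 = (-2, -4, 0, 4)ᵀ.

Sanity check: (A − (2)·I) v_1 = (0, 0, 0, 0)ᵀ = 0. ✓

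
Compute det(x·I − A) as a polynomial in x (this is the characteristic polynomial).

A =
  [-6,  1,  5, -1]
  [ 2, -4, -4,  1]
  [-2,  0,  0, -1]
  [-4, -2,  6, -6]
x^4 + 16*x^3 + 96*x^2 + 256*x + 256

Expanding det(x·I − A) (e.g. by cofactor expansion or by noting that A is similar to its Jordan form J, which has the same characteristic polynomial as A) gives
  χ_A(x) = x^4 + 16*x^3 + 96*x^2 + 256*x + 256
which factors as (x + 4)^4. The eigenvalues (with algebraic multiplicities) are λ = -4 with multiplicity 4.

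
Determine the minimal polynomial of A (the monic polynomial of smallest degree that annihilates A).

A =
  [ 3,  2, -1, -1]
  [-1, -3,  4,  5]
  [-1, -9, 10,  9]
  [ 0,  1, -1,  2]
x^4 - 12*x^3 + 52*x^2 - 96*x + 64

The characteristic polynomial is χ_A(x) = (x - 4)^2*(x - 2)^2, so the eigenvalues are known. The minimal polynomial is
  m_A(x) = Π_λ (x − λ)^{k_λ}
where k_λ is the size of the *largest* Jordan block for λ (equivalently, the smallest k with (A − λI)^k v = 0 for every generalised eigenvector v of λ).

  λ = 2: largest Jordan block has size 2, contributing (x − 2)^2
  λ = 4: largest Jordan block has size 2, contributing (x − 4)^2

So m_A(x) = (x - 4)^2*(x - 2)^2 = x^4 - 12*x^3 + 52*x^2 - 96*x + 64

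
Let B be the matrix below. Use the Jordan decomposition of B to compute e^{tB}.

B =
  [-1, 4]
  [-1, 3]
e^{tB} =
  [-2*t*exp(t) + exp(t), 4*t*exp(t)]
  [-t*exp(t), 2*t*exp(t) + exp(t)]

Strategy: write B = P · J · P⁻¹ where J is a Jordan canonical form, so e^{tB} = P · e^{tJ} · P⁻¹, and e^{tJ} can be computed block-by-block.

B has Jordan form
J =
  [1, 1]
  [0, 1]
(up to reordering of blocks).

Per-block formulas:
  For a 2×2 Jordan block J_2(1): exp(t · J_2(1)) = e^(1t)·(I + t·N), where N is the 2×2 nilpotent shift.

After assembling e^{tJ} and conjugating by P, we get:

e^{tB} =
  [-2*t*exp(t) + exp(t), 4*t*exp(t)]
  [-t*exp(t), 2*t*exp(t) + exp(t)]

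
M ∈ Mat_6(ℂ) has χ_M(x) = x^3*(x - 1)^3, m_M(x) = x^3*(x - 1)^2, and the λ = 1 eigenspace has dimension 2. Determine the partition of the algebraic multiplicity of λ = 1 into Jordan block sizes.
Block sizes for λ = 1: [2, 1]

Step 1 — from the characteristic polynomial, algebraic multiplicity of λ = 1 is 3. From dim ker(M − (1)·I) = 2, there are exactly 2 Jordan blocks for λ = 1.
Step 2 — from the minimal polynomial, the factor (x − 1)^2 tells us the largest block for λ = 1 has size 2.
Step 3 — with total size 3, 2 blocks, and largest block 2, the block sizes (in nonincreasing order) are [2, 1].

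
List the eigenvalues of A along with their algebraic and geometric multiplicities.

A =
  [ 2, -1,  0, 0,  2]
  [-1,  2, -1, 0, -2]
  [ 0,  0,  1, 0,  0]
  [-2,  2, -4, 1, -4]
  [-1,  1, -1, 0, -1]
λ = 1: alg = 5, geom = 3

Step 1 — factor the characteristic polynomial to read off the algebraic multiplicities:
  χ_A(x) = (x - 1)^5

Step 2 — compute geometric multiplicities via the rank-nullity identity g(λ) = n − rank(A − λI):
  rank(A − (1)·I) = 2, so dim ker(A − (1)·I) = n − 2 = 3

Summary:
  λ = 1: algebraic multiplicity = 5, geometric multiplicity = 3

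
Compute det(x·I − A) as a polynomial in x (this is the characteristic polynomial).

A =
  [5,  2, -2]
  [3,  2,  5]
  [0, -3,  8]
x^3 - 15*x^2 + 75*x - 125

Expanding det(x·I − A) (e.g. by cofactor expansion or by noting that A is similar to its Jordan form J, which has the same characteristic polynomial as A) gives
  χ_A(x) = x^3 - 15*x^2 + 75*x - 125
which factors as (x - 5)^3. The eigenvalues (with algebraic multiplicities) are λ = 5 with multiplicity 3.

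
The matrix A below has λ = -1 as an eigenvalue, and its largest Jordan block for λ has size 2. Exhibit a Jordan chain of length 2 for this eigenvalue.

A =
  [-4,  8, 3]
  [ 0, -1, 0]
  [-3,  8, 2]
A Jordan chain for λ = -1 of length 2:
v_1 = (-3, 0, -3)ᵀ
v_2 = (1, 0, 0)ᵀ

Let N = A − (-1)·I. We want v_2 with N^2 v_2 = 0 but N^1 v_2 ≠ 0; then v_{j-1} := N · v_j for j = 2, …, 2.

Pick v_2 = (1, 0, 0)ᵀ.
Then v_1 = N · v_2 = (-3, 0, -3)ᵀ.

Sanity check: (A − (-1)·I) v_1 = (0, 0, 0)ᵀ = 0. ✓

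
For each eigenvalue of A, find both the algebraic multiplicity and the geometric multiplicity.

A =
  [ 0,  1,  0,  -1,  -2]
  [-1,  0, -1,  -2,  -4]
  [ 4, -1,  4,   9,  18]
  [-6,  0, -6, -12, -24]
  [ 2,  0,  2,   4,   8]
λ = 0: alg = 5, geom = 3

Step 1 — factor the characteristic polynomial to read off the algebraic multiplicities:
  χ_A(x) = x^5

Step 2 — compute geometric multiplicities via the rank-nullity identity g(λ) = n − rank(A − λI):
  rank(A − (0)·I) = 2, so dim ker(A − (0)·I) = n − 2 = 3

Summary:
  λ = 0: algebraic multiplicity = 5, geometric multiplicity = 3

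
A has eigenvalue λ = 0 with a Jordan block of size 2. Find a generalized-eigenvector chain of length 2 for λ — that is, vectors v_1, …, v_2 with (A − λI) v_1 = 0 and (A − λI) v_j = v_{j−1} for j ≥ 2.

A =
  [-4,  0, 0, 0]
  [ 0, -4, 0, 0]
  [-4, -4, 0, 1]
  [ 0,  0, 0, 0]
A Jordan chain for λ = 0 of length 2:
v_1 = (0, 0, 1, 0)ᵀ
v_2 = (0, 0, 0, 1)ᵀ

Let N = A − (0)·I. We want v_2 with N^2 v_2 = 0 but N^1 v_2 ≠ 0; then v_{j-1} := N · v_j for j = 2, …, 2.

Pick v_2 = (0, 0, 0, 1)ᵀ.
Then v_1 = N · v_2 = (0, 0, 1, 0)ᵀ.

Sanity check: (A − (0)·I) v_1 = (0, 0, 0, 0)ᵀ = 0. ✓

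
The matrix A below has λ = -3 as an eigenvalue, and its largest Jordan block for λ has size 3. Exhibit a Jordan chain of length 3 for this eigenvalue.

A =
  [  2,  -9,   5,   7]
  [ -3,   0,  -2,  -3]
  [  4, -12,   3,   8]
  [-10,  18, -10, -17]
A Jordan chain for λ = -3 of length 3:
v_1 = (2, -2, 0, -4)ᵀ
v_2 = (5, -3, 4, -10)ᵀ
v_3 = (1, 0, 0, 0)ᵀ

Let N = A − (-3)·I. We want v_3 with N^3 v_3 = 0 but N^2 v_3 ≠ 0; then v_{j-1} := N · v_j for j = 3, …, 2.

Pick v_3 = (1, 0, 0, 0)ᵀ.
Then v_2 = N · v_3 = (5, -3, 4, -10)ᵀ.
Then v_1 = N · v_2 = (2, -2, 0, -4)ᵀ.

Sanity check: (A − (-3)·I) v_1 = (0, 0, 0, 0)ᵀ = 0. ✓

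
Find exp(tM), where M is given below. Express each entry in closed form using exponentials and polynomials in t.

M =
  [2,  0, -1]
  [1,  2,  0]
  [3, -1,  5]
e^{tM} =
  [-t^2*exp(3*t) - t*exp(3*t) + exp(3*t), t^2*exp(3*t)/2, -t^2*exp(3*t)/2 - t*exp(3*t)]
  [-t^2*exp(3*t) + t*exp(3*t), t^2*exp(3*t)/2 - t*exp(3*t) + exp(3*t), -t^2*exp(3*t)/2]
  [t^2*exp(3*t) + 3*t*exp(3*t), -t^2*exp(3*t)/2 - t*exp(3*t), t^2*exp(3*t)/2 + 2*t*exp(3*t) + exp(3*t)]

Strategy: write M = P · J · P⁻¹ where J is a Jordan canonical form, so e^{tM} = P · e^{tJ} · P⁻¹, and e^{tJ} can be computed block-by-block.

M has Jordan form
J =
  [3, 1, 0]
  [0, 3, 1]
  [0, 0, 3]
(up to reordering of blocks).

Per-block formulas:
  For a 3×3 Jordan block J_3(3): exp(t · J_3(3)) = e^(3t)·(I + t·N + (t^2/2)·N^2), where N is the 3×3 nilpotent shift.

After assembling e^{tJ} and conjugating by P, we get:

e^{tM} =
  [-t^2*exp(3*t) - t*exp(3*t) + exp(3*t), t^2*exp(3*t)/2, -t^2*exp(3*t)/2 - t*exp(3*t)]
  [-t^2*exp(3*t) + t*exp(3*t), t^2*exp(3*t)/2 - t*exp(3*t) + exp(3*t), -t^2*exp(3*t)/2]
  [t^2*exp(3*t) + 3*t*exp(3*t), -t^2*exp(3*t)/2 - t*exp(3*t), t^2*exp(3*t)/2 + 2*t*exp(3*t) + exp(3*t)]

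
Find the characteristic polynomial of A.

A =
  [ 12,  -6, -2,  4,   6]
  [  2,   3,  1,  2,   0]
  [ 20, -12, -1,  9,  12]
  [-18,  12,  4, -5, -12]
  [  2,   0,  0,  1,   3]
x^5 - 12*x^4 + 54*x^3 - 108*x^2 + 81*x

Expanding det(x·I − A) (e.g. by cofactor expansion or by noting that A is similar to its Jordan form J, which has the same characteristic polynomial as A) gives
  χ_A(x) = x^5 - 12*x^4 + 54*x^3 - 108*x^2 + 81*x
which factors as x*(x - 3)^4. The eigenvalues (with algebraic multiplicities) are λ = 0 with multiplicity 1, λ = 3 with multiplicity 4.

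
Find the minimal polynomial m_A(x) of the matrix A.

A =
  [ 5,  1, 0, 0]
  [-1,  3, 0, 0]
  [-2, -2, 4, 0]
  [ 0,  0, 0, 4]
x^2 - 8*x + 16

The characteristic polynomial is χ_A(x) = (x - 4)^4, so the eigenvalues are known. The minimal polynomial is
  m_A(x) = Π_λ (x − λ)^{k_λ}
where k_λ is the size of the *largest* Jordan block for λ (equivalently, the smallest k with (A − λI)^k v = 0 for every generalised eigenvector v of λ).

  λ = 4: largest Jordan block has size 2, contributing (x − 4)^2

So m_A(x) = (x - 4)^2 = x^2 - 8*x + 16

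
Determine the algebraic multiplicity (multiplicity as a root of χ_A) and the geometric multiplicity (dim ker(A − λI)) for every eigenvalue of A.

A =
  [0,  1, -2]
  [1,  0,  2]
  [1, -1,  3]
λ = 1: alg = 3, geom = 2

Step 1 — factor the characteristic polynomial to read off the algebraic multiplicities:
  χ_A(x) = (x - 1)^3

Step 2 — compute geometric multiplicities via the rank-nullity identity g(λ) = n − rank(A − λI):
  rank(A − (1)·I) = 1, so dim ker(A − (1)·I) = n − 1 = 2

Summary:
  λ = 1: algebraic multiplicity = 3, geometric multiplicity = 2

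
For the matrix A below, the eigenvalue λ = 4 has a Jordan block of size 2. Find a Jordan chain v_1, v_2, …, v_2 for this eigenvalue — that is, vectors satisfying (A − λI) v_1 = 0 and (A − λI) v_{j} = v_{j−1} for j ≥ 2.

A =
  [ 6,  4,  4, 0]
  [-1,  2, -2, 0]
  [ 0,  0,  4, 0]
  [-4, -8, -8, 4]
A Jordan chain for λ = 4 of length 2:
v_1 = (2, -1, 0, -4)ᵀ
v_2 = (1, 0, 0, 0)ᵀ

Let N = A − (4)·I. We want v_2 with N^2 v_2 = 0 but N^1 v_2 ≠ 0; then v_{j-1} := N · v_j for j = 2, …, 2.

Pick v_2 = (1, 0, 0, 0)ᵀ.
Then v_1 = N · v_2 = (2, -1, 0, -4)ᵀ.

Sanity check: (A − (4)·I) v_1 = (0, 0, 0, 0)ᵀ = 0. ✓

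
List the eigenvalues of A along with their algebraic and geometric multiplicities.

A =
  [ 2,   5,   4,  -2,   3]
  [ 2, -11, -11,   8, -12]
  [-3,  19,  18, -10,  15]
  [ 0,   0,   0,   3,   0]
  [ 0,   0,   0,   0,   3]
λ = 3: alg = 5, geom = 3

Step 1 — factor the characteristic polynomial to read off the algebraic multiplicities:
  χ_A(x) = (x - 3)^5

Step 2 — compute geometric multiplicities via the rank-nullity identity g(λ) = n − rank(A − λI):
  rank(A − (3)·I) = 2, so dim ker(A − (3)·I) = n − 2 = 3

Summary:
  λ = 3: algebraic multiplicity = 5, geometric multiplicity = 3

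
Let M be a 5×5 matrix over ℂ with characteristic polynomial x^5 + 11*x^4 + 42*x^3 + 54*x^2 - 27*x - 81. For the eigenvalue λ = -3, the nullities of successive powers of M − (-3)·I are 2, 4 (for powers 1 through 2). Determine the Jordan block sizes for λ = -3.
Block sizes for λ = -3: [2, 2]

From the dimensions of kernels of powers, the number of Jordan blocks of size at least j is d_j − d_{j−1} where d_j = dim ker(N^j) (with d_0 = 0). Computing the differences gives [2, 2].
The number of blocks of size exactly k is (#blocks of size ≥ k) − (#blocks of size ≥ k + 1), so the partition is: 2 block(s) of size 2.
In nonincreasing order the block sizes are [2, 2].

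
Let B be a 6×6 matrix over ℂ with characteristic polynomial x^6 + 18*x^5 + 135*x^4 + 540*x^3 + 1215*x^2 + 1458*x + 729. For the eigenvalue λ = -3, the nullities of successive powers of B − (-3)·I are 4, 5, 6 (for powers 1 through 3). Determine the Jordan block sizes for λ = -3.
Block sizes for λ = -3: [3, 1, 1, 1]

From the dimensions of kernels of powers, the number of Jordan blocks of size at least j is d_j − d_{j−1} where d_j = dim ker(N^j) (with d_0 = 0). Computing the differences gives [4, 1, 1].
The number of blocks of size exactly k is (#blocks of size ≥ k) − (#blocks of size ≥ k + 1), so the partition is: 3 block(s) of size 1, 1 block(s) of size 3.
In nonincreasing order the block sizes are [3, 1, 1, 1].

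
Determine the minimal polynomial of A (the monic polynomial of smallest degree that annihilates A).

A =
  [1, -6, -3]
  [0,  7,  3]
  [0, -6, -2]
x^2 - 5*x + 4

The characteristic polynomial is χ_A(x) = (x - 4)*(x - 1)^2, so the eigenvalues are known. The minimal polynomial is
  m_A(x) = Π_λ (x − λ)^{k_λ}
where k_λ is the size of the *largest* Jordan block for λ (equivalently, the smallest k with (A − λI)^k v = 0 for every generalised eigenvector v of λ).

  λ = 1: largest Jordan block has size 1, contributing (x − 1)
  λ = 4: largest Jordan block has size 1, contributing (x − 4)

So m_A(x) = (x - 4)*(x - 1) = x^2 - 5*x + 4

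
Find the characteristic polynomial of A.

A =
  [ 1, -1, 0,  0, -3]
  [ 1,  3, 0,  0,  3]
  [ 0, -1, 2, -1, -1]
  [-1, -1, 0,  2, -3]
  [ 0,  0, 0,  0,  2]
x^5 - 10*x^4 + 40*x^3 - 80*x^2 + 80*x - 32

Expanding det(x·I − A) (e.g. by cofactor expansion or by noting that A is similar to its Jordan form J, which has the same characteristic polynomial as A) gives
  χ_A(x) = x^5 - 10*x^4 + 40*x^3 - 80*x^2 + 80*x - 32
which factors as (x - 2)^5. The eigenvalues (with algebraic multiplicities) are λ = 2 with multiplicity 5.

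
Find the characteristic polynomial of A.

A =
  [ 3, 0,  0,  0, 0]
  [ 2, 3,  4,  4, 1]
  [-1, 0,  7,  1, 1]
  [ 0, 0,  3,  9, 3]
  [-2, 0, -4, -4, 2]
x^5 - 24*x^4 + 225*x^3 - 1026*x^2 + 2268*x - 1944

Expanding det(x·I − A) (e.g. by cofactor expansion or by noting that A is similar to its Jordan form J, which has the same characteristic polynomial as A) gives
  χ_A(x) = x^5 - 24*x^4 + 225*x^3 - 1026*x^2 + 2268*x - 1944
which factors as (x - 6)^3*(x - 3)^2. The eigenvalues (with algebraic multiplicities) are λ = 3 with multiplicity 2, λ = 6 with multiplicity 3.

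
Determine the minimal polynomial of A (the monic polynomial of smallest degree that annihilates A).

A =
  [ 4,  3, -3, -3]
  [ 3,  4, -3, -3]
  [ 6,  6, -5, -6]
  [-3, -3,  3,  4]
x^2 - 5*x + 4

The characteristic polynomial is χ_A(x) = (x - 4)*(x - 1)^3, so the eigenvalues are known. The minimal polynomial is
  m_A(x) = Π_λ (x − λ)^{k_λ}
where k_λ is the size of the *largest* Jordan block for λ (equivalently, the smallest k with (A − λI)^k v = 0 for every generalised eigenvector v of λ).

  λ = 1: largest Jordan block has size 1, contributing (x − 1)
  λ = 4: largest Jordan block has size 1, contributing (x − 4)

So m_A(x) = (x - 4)*(x - 1) = x^2 - 5*x + 4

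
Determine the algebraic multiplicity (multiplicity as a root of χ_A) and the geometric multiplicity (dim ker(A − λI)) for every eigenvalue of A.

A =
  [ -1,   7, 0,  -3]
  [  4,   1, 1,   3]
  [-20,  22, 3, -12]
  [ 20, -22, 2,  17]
λ = 5: alg = 4, geom = 2

Step 1 — factor the characteristic polynomial to read off the algebraic multiplicities:
  χ_A(x) = (x - 5)^4

Step 2 — compute geometric multiplicities via the rank-nullity identity g(λ) = n − rank(A − λI):
  rank(A − (5)·I) = 2, so dim ker(A − (5)·I) = n − 2 = 2

Summary:
  λ = 5: algebraic multiplicity = 4, geometric multiplicity = 2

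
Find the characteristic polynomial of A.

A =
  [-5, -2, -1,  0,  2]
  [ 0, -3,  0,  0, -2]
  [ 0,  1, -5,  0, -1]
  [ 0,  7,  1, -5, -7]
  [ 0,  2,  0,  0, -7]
x^5 + 25*x^4 + 250*x^3 + 1250*x^2 + 3125*x + 3125

Expanding det(x·I − A) (e.g. by cofactor expansion or by noting that A is similar to its Jordan form J, which has the same characteristic polynomial as A) gives
  χ_A(x) = x^5 + 25*x^4 + 250*x^3 + 1250*x^2 + 3125*x + 3125
which factors as (x + 5)^5. The eigenvalues (with algebraic multiplicities) are λ = -5 with multiplicity 5.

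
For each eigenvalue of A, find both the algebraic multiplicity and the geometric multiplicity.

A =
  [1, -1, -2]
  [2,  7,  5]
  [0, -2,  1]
λ = 3: alg = 3, geom = 1

Step 1 — factor the characteristic polynomial to read off the algebraic multiplicities:
  χ_A(x) = (x - 3)^3

Step 2 — compute geometric multiplicities via the rank-nullity identity g(λ) = n − rank(A − λI):
  rank(A − (3)·I) = 2, so dim ker(A − (3)·I) = n − 2 = 1

Summary:
  λ = 3: algebraic multiplicity = 3, geometric multiplicity = 1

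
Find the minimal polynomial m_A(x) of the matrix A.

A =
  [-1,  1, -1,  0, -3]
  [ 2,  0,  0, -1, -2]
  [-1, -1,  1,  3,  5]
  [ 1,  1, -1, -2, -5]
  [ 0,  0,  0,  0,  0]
x^4 + 2*x^3

The characteristic polynomial is χ_A(x) = x^4*(x + 2), so the eigenvalues are known. The minimal polynomial is
  m_A(x) = Π_λ (x − λ)^{k_λ}
where k_λ is the size of the *largest* Jordan block for λ (equivalently, the smallest k with (A − λI)^k v = 0 for every generalised eigenvector v of λ).

  λ = -2: largest Jordan block has size 1, contributing (x + 2)
  λ = 0: largest Jordan block has size 3, contributing (x − 0)^3

So m_A(x) = x^3*(x + 2) = x^4 + 2*x^3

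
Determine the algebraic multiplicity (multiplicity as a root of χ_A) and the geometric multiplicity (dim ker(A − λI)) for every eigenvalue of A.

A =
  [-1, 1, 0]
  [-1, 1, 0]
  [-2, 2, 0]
λ = 0: alg = 3, geom = 2

Step 1 — factor the characteristic polynomial to read off the algebraic multiplicities:
  χ_A(x) = x^3

Step 2 — compute geometric multiplicities via the rank-nullity identity g(λ) = n − rank(A − λI):
  rank(A − (0)·I) = 1, so dim ker(A − (0)·I) = n − 1 = 2

Summary:
  λ = 0: algebraic multiplicity = 3, geometric multiplicity = 2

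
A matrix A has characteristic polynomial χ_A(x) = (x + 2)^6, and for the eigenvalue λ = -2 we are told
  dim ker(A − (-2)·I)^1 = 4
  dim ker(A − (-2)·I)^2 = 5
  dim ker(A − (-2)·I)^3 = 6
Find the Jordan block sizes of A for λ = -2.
Block sizes for λ = -2: [3, 1, 1, 1]

From the dimensions of kernels of powers, the number of Jordan blocks of size at least j is d_j − d_{j−1} where d_j = dim ker(N^j) (with d_0 = 0). Computing the differences gives [4, 1, 1].
The number of blocks of size exactly k is (#blocks of size ≥ k) − (#blocks of size ≥ k + 1), so the partition is: 3 block(s) of size 1, 1 block(s) of size 3.
In nonincreasing order the block sizes are [3, 1, 1, 1].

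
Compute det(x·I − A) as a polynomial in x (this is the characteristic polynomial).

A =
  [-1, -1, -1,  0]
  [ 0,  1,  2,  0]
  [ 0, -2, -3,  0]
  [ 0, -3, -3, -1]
x^4 + 4*x^3 + 6*x^2 + 4*x + 1

Expanding det(x·I − A) (e.g. by cofactor expansion or by noting that A is similar to its Jordan form J, which has the same characteristic polynomial as A) gives
  χ_A(x) = x^4 + 4*x^3 + 6*x^2 + 4*x + 1
which factors as (x + 1)^4. The eigenvalues (with algebraic multiplicities) are λ = -1 with multiplicity 4.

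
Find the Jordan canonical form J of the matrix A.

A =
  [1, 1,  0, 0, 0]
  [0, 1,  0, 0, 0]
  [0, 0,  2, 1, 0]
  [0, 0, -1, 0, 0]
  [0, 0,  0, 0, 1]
J_2(1) ⊕ J_2(1) ⊕ J_1(1)

The characteristic polynomial is
  det(x·I − A) = x^5 - 5*x^4 + 10*x^3 - 10*x^2 + 5*x - 1 = (x - 1)^5

Eigenvalues and multiplicities (the geometric multiplicity of λ is n − rank(A − λI), which equals the number of Jordan blocks for λ):
  λ = 1: algebraic multiplicity = 5, geometric multiplicity = 3

Determining the block sizes for each eigenvalue:
  λ = 1: with am = 5 and gm = 3, the partition is not yet determined (e.g. several partitions of 5 into 3 parts exist). Let N = A − (1)·I. Computing rank(N^1) = 2, rank(N^2) = 0; the number of blocks of size ≥ j is rank(N^{j−1}) − rank(N^j), giving [3, 2]. So we have 2 block(s) of size 2, 1 block(s) of size 1 → block sizes [2, 2, 1]

Assembling the blocks gives a Jordan form
J =
  [1, 1, 0, 0, 0]
  [0, 1, 0, 0, 0]
  [0, 0, 1, 1, 0]
  [0, 0, 0, 1, 0]
  [0, 0, 0, 0, 1]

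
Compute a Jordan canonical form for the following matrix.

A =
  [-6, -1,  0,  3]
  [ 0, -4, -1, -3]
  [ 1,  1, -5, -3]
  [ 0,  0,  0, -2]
J_3(-5) ⊕ J_1(-2)

The characteristic polynomial is
  det(x·I − A) = x^4 + 17*x^3 + 105*x^2 + 275*x + 250 = (x + 2)*(x + 5)^3

Eigenvalues and multiplicities (the geometric multiplicity of λ is n − rank(A − λI), which equals the number of Jordan blocks for λ):
  λ = -5: algebraic multiplicity = 3, geometric multiplicity = 1
  λ = -2: algebraic multiplicity = 1, geometric multiplicity = 1

Determining the block sizes for each eigenvalue:
  λ = -5: one block (gm = 1), so the single block has size am = 3 → block sizes [3]
  λ = -2: one block (gm = 1), so the single block has size am = 1 → block sizes [1]

Assembling the blocks gives a Jordan form
J =
  [-5,  1,  0,  0]
  [ 0, -5,  1,  0]
  [ 0,  0, -5,  0]
  [ 0,  0,  0, -2]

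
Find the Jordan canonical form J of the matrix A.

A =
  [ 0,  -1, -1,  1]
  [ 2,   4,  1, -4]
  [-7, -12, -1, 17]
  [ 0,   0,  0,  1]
J_3(1) ⊕ J_1(1)

The characteristic polynomial is
  det(x·I − A) = x^4 - 4*x^3 + 6*x^2 - 4*x + 1 = (x - 1)^4

Eigenvalues and multiplicities (the geometric multiplicity of λ is n − rank(A − λI), which equals the number of Jordan blocks for λ):
  λ = 1: algebraic multiplicity = 4, geometric multiplicity = 2

Determining the block sizes for each eigenvalue:
  λ = 1: with am = 4 and gm = 2, the partition is not yet determined (e.g. several partitions of 4 into 2 parts exist). Let N = A − (1)·I. Computing rank(N^1) = 2, rank(N^2) = 1, rank(N^3) = 0; the number of blocks of size ≥ j is rank(N^{j−1}) − rank(N^j), giving [2, 1, 1]. So we have 1 block(s) of size 3, 1 block(s) of size 1 → block sizes [3, 1]

Assembling the blocks gives a Jordan form
J =
  [1, 1, 0, 0]
  [0, 1, 1, 0]
  [0, 0, 1, 0]
  [0, 0, 0, 1]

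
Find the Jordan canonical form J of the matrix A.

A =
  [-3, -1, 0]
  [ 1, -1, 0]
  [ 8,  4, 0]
J_2(-2) ⊕ J_1(0)

The characteristic polynomial is
  det(x·I − A) = x^3 + 4*x^2 + 4*x = x*(x + 2)^2

Eigenvalues and multiplicities (the geometric multiplicity of λ is n − rank(A − λI), which equals the number of Jordan blocks for λ):
  λ = -2: algebraic multiplicity = 2, geometric multiplicity = 1
  λ = 0: algebraic multiplicity = 1, geometric multiplicity = 1

Determining the block sizes for each eigenvalue:
  λ = -2: one block (gm = 1), so the single block has size am = 2 → block sizes [2]
  λ = 0: one block (gm = 1), so the single block has size am = 1 → block sizes [1]

Assembling the blocks gives a Jordan form
J =
  [-2,  1, 0]
  [ 0, -2, 0]
  [ 0,  0, 0]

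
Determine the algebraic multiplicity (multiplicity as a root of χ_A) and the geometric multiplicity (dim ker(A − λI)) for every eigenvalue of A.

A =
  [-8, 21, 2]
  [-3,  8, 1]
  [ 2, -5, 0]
λ = 0: alg = 3, geom = 1

Step 1 — factor the characteristic polynomial to read off the algebraic multiplicities:
  χ_A(x) = x^3

Step 2 — compute geometric multiplicities via the rank-nullity identity g(λ) = n − rank(A − λI):
  rank(A − (0)·I) = 2, so dim ker(A − (0)·I) = n − 2 = 1

Summary:
  λ = 0: algebraic multiplicity = 3, geometric multiplicity = 1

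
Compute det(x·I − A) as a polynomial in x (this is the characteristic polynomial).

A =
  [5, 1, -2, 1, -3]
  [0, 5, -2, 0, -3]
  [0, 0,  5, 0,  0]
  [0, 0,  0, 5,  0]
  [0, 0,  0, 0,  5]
x^5 - 25*x^4 + 250*x^3 - 1250*x^2 + 3125*x - 3125

Expanding det(x·I − A) (e.g. by cofactor expansion or by noting that A is similar to its Jordan form J, which has the same characteristic polynomial as A) gives
  χ_A(x) = x^5 - 25*x^4 + 250*x^3 - 1250*x^2 + 3125*x - 3125
which factors as (x - 5)^5. The eigenvalues (with algebraic multiplicities) are λ = 5 with multiplicity 5.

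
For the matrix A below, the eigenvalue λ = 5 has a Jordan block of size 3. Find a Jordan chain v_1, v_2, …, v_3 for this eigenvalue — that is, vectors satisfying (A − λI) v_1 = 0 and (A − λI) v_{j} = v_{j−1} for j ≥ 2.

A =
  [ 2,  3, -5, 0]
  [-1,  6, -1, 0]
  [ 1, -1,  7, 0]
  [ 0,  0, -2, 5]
A Jordan chain for λ = 5 of length 3:
v_1 = (1, 1, 0, -2)ᵀ
v_2 = (-3, -1, 1, 0)ᵀ
v_3 = (1, 0, 0, 0)ᵀ

Let N = A − (5)·I. We want v_3 with N^3 v_3 = 0 but N^2 v_3 ≠ 0; then v_{j-1} := N · v_j for j = 3, …, 2.

Pick v_3 = (1, 0, 0, 0)ᵀ.
Then v_2 = N · v_3 = (-3, -1, 1, 0)ᵀ.
Then v_1 = N · v_2 = (1, 1, 0, -2)ᵀ.

Sanity check: (A − (5)·I) v_1 = (0, 0, 0, 0)ᵀ = 0. ✓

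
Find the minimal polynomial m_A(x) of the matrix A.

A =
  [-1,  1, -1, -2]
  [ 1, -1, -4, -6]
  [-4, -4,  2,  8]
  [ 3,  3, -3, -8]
x^3 + 6*x^2 + 12*x + 8

The characteristic polynomial is χ_A(x) = (x + 2)^4, so the eigenvalues are known. The minimal polynomial is
  m_A(x) = Π_λ (x − λ)^{k_λ}
where k_λ is the size of the *largest* Jordan block for λ (equivalently, the smallest k with (A − λI)^k v = 0 for every generalised eigenvector v of λ).

  λ = -2: largest Jordan block has size 3, contributing (x + 2)^3

So m_A(x) = (x + 2)^3 = x^3 + 6*x^2 + 12*x + 8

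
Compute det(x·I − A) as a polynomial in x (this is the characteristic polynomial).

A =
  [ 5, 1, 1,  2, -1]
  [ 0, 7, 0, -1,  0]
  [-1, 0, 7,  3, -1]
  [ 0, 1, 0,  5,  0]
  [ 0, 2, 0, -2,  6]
x^5 - 30*x^4 + 360*x^3 - 2160*x^2 + 6480*x - 7776

Expanding det(x·I − A) (e.g. by cofactor expansion or by noting that A is similar to its Jordan form J, which has the same characteristic polynomial as A) gives
  χ_A(x) = x^5 - 30*x^4 + 360*x^3 - 2160*x^2 + 6480*x - 7776
which factors as (x - 6)^5. The eigenvalues (with algebraic multiplicities) are λ = 6 with multiplicity 5.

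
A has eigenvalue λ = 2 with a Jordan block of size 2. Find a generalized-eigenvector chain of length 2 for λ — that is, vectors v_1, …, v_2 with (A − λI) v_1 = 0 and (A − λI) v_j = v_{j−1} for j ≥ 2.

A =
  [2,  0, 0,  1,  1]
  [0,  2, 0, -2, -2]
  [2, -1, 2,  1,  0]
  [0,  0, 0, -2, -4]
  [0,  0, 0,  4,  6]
A Jordan chain for λ = 2 of length 2:
v_1 = (0, 0, 2, 0, 0)ᵀ
v_2 = (1, 0, 0, 0, 0)ᵀ

Let N = A − (2)·I. We want v_2 with N^2 v_2 = 0 but N^1 v_2 ≠ 0; then v_{j-1} := N · v_j for j = 2, …, 2.

Pick v_2 = (1, 0, 0, 0, 0)ᵀ.
Then v_1 = N · v_2 = (0, 0, 2, 0, 0)ᵀ.

Sanity check: (A − (2)·I) v_1 = (0, 0, 0, 0, 0)ᵀ = 0. ✓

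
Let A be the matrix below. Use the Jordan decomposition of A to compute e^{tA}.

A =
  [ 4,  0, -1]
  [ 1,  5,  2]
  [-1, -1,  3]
e^{tA} =
  [t^2*exp(4*t)/2 + exp(4*t), t^2*exp(4*t)/2, t^2*exp(4*t)/2 - t*exp(4*t)]
  [-t^2*exp(4*t)/2 + t*exp(4*t), -t^2*exp(4*t)/2 + t*exp(4*t) + exp(4*t), -t^2*exp(4*t)/2 + 2*t*exp(4*t)]
  [-t*exp(4*t), -t*exp(4*t), -t*exp(4*t) + exp(4*t)]

Strategy: write A = P · J · P⁻¹ where J is a Jordan canonical form, so e^{tA} = P · e^{tJ} · P⁻¹, and e^{tJ} can be computed block-by-block.

A has Jordan form
J =
  [4, 1, 0]
  [0, 4, 1]
  [0, 0, 4]
(up to reordering of blocks).

Per-block formulas:
  For a 3×3 Jordan block J_3(4): exp(t · J_3(4)) = e^(4t)·(I + t·N + (t^2/2)·N^2), where N is the 3×3 nilpotent shift.

After assembling e^{tJ} and conjugating by P, we get:

e^{tA} =
  [t^2*exp(4*t)/2 + exp(4*t), t^2*exp(4*t)/2, t^2*exp(4*t)/2 - t*exp(4*t)]
  [-t^2*exp(4*t)/2 + t*exp(4*t), -t^2*exp(4*t)/2 + t*exp(4*t) + exp(4*t), -t^2*exp(4*t)/2 + 2*t*exp(4*t)]
  [-t*exp(4*t), -t*exp(4*t), -t*exp(4*t) + exp(4*t)]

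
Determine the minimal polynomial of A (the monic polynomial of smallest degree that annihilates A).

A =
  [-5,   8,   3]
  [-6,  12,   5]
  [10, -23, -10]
x^3 + 3*x^2 + 3*x + 1

The characteristic polynomial is χ_A(x) = (x + 1)^3, so the eigenvalues are known. The minimal polynomial is
  m_A(x) = Π_λ (x − λ)^{k_λ}
where k_λ is the size of the *largest* Jordan block for λ (equivalently, the smallest k with (A − λI)^k v = 0 for every generalised eigenvector v of λ).

  λ = -1: largest Jordan block has size 3, contributing (x + 1)^3

So m_A(x) = (x + 1)^3 = x^3 + 3*x^2 + 3*x + 1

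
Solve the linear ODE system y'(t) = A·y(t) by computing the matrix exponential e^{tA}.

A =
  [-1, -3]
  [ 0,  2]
e^{tA} =
  [exp(-t), -exp(2*t) + exp(-t)]
  [0, exp(2*t)]

Strategy: write A = P · J · P⁻¹ where J is a Jordan canonical form, so e^{tA} = P · e^{tJ} · P⁻¹, and e^{tJ} can be computed block-by-block.

A has Jordan form
J =
  [-1, 0]
  [ 0, 2]
(up to reordering of blocks).

Per-block formulas:
  For a 1×1 block at λ = 2: exp(t · [2]) = [e^(2t)].
  For a 1×1 block at λ = -1: exp(t · [-1]) = [e^(-1t)].

After assembling e^{tJ} and conjugating by P, we get:

e^{tA} =
  [exp(-t), -exp(2*t) + exp(-t)]
  [0, exp(2*t)]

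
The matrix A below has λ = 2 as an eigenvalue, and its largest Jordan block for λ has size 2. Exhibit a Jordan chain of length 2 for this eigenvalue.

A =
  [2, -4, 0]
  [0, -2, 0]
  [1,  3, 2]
A Jordan chain for λ = 2 of length 2:
v_1 = (0, 0, 1)ᵀ
v_2 = (1, 0, 0)ᵀ

Let N = A − (2)·I. We want v_2 with N^2 v_2 = 0 but N^1 v_2 ≠ 0; then v_{j-1} := N · v_j for j = 2, …, 2.

Pick v_2 = (1, 0, 0)ᵀ.
Then v_1 = N · v_2 = (0, 0, 1)ᵀ.

Sanity check: (A − (2)·I) v_1 = (0, 0, 0)ᵀ = 0. ✓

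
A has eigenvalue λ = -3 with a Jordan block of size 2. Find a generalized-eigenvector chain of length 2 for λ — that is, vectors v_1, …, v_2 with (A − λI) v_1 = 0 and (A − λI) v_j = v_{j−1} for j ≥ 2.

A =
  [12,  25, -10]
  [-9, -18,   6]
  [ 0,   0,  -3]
A Jordan chain for λ = -3 of length 2:
v_1 = (15, -9, 0)ᵀ
v_2 = (1, 0, 0)ᵀ

Let N = A − (-3)·I. We want v_2 with N^2 v_2 = 0 but N^1 v_2 ≠ 0; then v_{j-1} := N · v_j for j = 2, …, 2.

Pick v_2 = (1, 0, 0)ᵀ.
Then v_1 = N · v_2 = (15, -9, 0)ᵀ.

Sanity check: (A − (-3)·I) v_1 = (0, 0, 0)ᵀ = 0. ✓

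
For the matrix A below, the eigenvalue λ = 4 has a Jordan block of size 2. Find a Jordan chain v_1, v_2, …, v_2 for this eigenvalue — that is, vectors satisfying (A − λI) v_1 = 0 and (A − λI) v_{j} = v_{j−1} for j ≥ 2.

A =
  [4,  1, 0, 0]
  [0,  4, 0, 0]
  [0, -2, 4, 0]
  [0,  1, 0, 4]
A Jordan chain for λ = 4 of length 2:
v_1 = (1, 0, -2, 1)ᵀ
v_2 = (0, 1, 0, 0)ᵀ

Let N = A − (4)·I. We want v_2 with N^2 v_2 = 0 but N^1 v_2 ≠ 0; then v_{j-1} := N · v_j for j = 2, …, 2.

Pick v_2 = (0, 1, 0, 0)ᵀ.
Then v_1 = N · v_2 = (1, 0, -2, 1)ᵀ.

Sanity check: (A − (4)·I) v_1 = (0, 0, 0, 0)ᵀ = 0. ✓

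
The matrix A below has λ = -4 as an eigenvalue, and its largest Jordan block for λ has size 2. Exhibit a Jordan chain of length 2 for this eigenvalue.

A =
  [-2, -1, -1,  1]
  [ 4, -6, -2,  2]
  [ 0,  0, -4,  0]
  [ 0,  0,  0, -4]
A Jordan chain for λ = -4 of length 2:
v_1 = (2, 4, 0, 0)ᵀ
v_2 = (1, 0, 0, 0)ᵀ

Let N = A − (-4)·I. We want v_2 with N^2 v_2 = 0 but N^1 v_2 ≠ 0; then v_{j-1} := N · v_j for j = 2, …, 2.

Pick v_2 = (1, 0, 0, 0)ᵀ.
Then v_1 = N · v_2 = (2, 4, 0, 0)ᵀ.

Sanity check: (A − (-4)·I) v_1 = (0, 0, 0, 0)ᵀ = 0. ✓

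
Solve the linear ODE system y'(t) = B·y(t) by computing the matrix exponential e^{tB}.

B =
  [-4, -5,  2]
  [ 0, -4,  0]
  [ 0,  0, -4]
e^{tB} =
  [exp(-4*t), -5*t*exp(-4*t), 2*t*exp(-4*t)]
  [0, exp(-4*t), 0]
  [0, 0, exp(-4*t)]

Strategy: write B = P · J · P⁻¹ where J is a Jordan canonical form, so e^{tB} = P · e^{tJ} · P⁻¹, and e^{tJ} can be computed block-by-block.

B has Jordan form
J =
  [-4,  1,  0]
  [ 0, -4,  0]
  [ 0,  0, -4]
(up to reordering of blocks).

Per-block formulas:
  For a 2×2 Jordan block J_2(-4): exp(t · J_2(-4)) = e^(-4t)·(I + t·N), where N is the 2×2 nilpotent shift.
  For a 1×1 block at λ = -4: exp(t · [-4]) = [e^(-4t)].

After assembling e^{tJ} and conjugating by P, we get:

e^{tB} =
  [exp(-4*t), -5*t*exp(-4*t), 2*t*exp(-4*t)]
  [0, exp(-4*t), 0]
  [0, 0, exp(-4*t)]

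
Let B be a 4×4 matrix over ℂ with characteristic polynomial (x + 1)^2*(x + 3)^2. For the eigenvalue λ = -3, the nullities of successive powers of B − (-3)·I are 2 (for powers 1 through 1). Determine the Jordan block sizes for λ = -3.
Block sizes for λ = -3: [1, 1]

From the dimensions of kernels of powers, the number of Jordan blocks of size at least j is d_j − d_{j−1} where d_j = dim ker(N^j) (with d_0 = 0). Computing the differences gives [2].
The number of blocks of size exactly k is (#blocks of size ≥ k) − (#blocks of size ≥ k + 1), so the partition is: 2 block(s) of size 1.
In nonincreasing order the block sizes are [1, 1].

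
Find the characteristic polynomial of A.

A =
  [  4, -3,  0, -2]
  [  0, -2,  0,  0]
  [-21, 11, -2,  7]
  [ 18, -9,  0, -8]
x^4 + 8*x^3 + 24*x^2 + 32*x + 16

Expanding det(x·I − A) (e.g. by cofactor expansion or by noting that A is similar to its Jordan form J, which has the same characteristic polynomial as A) gives
  χ_A(x) = x^4 + 8*x^3 + 24*x^2 + 32*x + 16
which factors as (x + 2)^4. The eigenvalues (with algebraic multiplicities) are λ = -2 with multiplicity 4.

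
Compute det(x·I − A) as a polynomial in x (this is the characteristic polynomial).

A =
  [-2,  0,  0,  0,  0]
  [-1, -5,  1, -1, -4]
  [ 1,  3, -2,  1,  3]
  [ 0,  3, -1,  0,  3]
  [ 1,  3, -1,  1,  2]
x^5 + 7*x^4 + 19*x^3 + 25*x^2 + 16*x + 4

Expanding det(x·I − A) (e.g. by cofactor expansion or by noting that A is similar to its Jordan form J, which has the same characteristic polynomial as A) gives
  χ_A(x) = x^5 + 7*x^4 + 19*x^3 + 25*x^2 + 16*x + 4
which factors as (x + 1)^3*(x + 2)^2. The eigenvalues (with algebraic multiplicities) are λ = -2 with multiplicity 2, λ = -1 with multiplicity 3.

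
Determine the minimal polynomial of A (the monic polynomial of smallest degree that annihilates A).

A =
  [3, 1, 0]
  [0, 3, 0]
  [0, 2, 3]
x^2 - 6*x + 9

The characteristic polynomial is χ_A(x) = (x - 3)^3, so the eigenvalues are known. The minimal polynomial is
  m_A(x) = Π_λ (x − λ)^{k_λ}
where k_λ is the size of the *largest* Jordan block for λ (equivalently, the smallest k with (A − λI)^k v = 0 for every generalised eigenvector v of λ).

  λ = 3: largest Jordan block has size 2, contributing (x − 3)^2

So m_A(x) = (x - 3)^2 = x^2 - 6*x + 9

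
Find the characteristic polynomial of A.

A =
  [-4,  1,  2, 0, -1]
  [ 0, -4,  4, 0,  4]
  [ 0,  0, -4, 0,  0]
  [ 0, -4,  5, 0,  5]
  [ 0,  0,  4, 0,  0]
x^5 + 12*x^4 + 48*x^3 + 64*x^2

Expanding det(x·I − A) (e.g. by cofactor expansion or by noting that A is similar to its Jordan form J, which has the same characteristic polynomial as A) gives
  χ_A(x) = x^5 + 12*x^4 + 48*x^3 + 64*x^2
which factors as x^2*(x + 4)^3. The eigenvalues (with algebraic multiplicities) are λ = -4 with multiplicity 3, λ = 0 with multiplicity 2.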